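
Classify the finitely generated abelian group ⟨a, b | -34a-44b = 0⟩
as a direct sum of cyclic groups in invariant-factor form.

Answer: M ≅ ℤ^1 ⊕ ℤ/2

Derivation:
rank_ℚ(R)=1; free=2−1=1
SNF(R) diag = [2] → torsion [2]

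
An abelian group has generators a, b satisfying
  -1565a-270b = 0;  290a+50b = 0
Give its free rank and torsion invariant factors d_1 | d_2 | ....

rank_ℚ(R)=2; free=2−2=0
SNF(R) diag = [5, 10] → torsion [5, 10]

Answer: M ≅ ℤ/5 ⊕ ℤ/10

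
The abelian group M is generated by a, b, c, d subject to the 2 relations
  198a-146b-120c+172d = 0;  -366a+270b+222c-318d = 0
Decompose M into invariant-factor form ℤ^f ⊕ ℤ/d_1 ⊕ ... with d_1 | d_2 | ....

rank_ℚ(R)=2; free=4−2=2
SNF(R) diag = [2, 6] → torsion [2, 6]

Answer: M ≅ ℤ^2 ⊕ ℤ/2 ⊕ ℤ/6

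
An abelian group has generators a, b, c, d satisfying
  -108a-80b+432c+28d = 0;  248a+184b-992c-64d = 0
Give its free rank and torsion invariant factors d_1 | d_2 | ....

rank_ℚ(R)=2; free=4−2=2
SNF(R) diag = [4, 8] → torsion [4, 8]

Answer: M ≅ ℤ^2 ⊕ ℤ/4 ⊕ ℤ/8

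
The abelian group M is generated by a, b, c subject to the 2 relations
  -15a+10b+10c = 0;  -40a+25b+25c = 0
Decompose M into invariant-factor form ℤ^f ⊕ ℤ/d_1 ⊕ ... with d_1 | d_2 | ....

rank_ℚ(R)=2; free=3−2=1
SNF(R) diag = [5, 5] → torsion [5, 5]

Answer: M ≅ ℤ^1 ⊕ ℤ/5 ⊕ ℤ/5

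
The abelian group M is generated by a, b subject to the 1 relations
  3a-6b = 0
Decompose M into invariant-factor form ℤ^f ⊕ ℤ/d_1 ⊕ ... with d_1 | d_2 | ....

rank_ℚ(R)=1; free=2−1=1
SNF(R) diag = [3] → torsion [3]

Answer: M ≅ ℤ^1 ⊕ ℤ/3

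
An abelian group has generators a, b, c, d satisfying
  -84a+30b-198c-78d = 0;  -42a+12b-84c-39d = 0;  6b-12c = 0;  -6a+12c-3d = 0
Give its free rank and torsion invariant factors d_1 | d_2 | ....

rank_ℚ(R)=4; free=4−4=0
SNF(R) diag = [3, 6, 18, 36] → torsion [3, 6, 18, 36]

Answer: M ≅ ℤ/3 ⊕ ℤ/6 ⊕ ℤ/18 ⊕ ℤ/36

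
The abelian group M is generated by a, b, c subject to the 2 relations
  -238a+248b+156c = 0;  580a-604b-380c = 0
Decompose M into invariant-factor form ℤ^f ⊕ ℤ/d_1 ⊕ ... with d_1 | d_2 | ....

rank_ℚ(R)=2; free=3−2=1
SNF(R) diag = [2, 4] → torsion [2, 4]

Answer: M ≅ ℤ^1 ⊕ ℤ/2 ⊕ ℤ/4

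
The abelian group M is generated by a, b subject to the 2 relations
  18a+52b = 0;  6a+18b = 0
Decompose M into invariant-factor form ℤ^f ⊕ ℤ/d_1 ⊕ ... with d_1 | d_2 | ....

Answer: M ≅ ℤ/2 ⊕ ℤ/6

Derivation:
rank_ℚ(R)=2; free=2−2=0
SNF(R) diag = [2, 6] → torsion [2, 6]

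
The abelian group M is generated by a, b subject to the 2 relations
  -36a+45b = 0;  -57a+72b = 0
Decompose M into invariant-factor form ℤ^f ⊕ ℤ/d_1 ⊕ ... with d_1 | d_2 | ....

rank_ℚ(R)=2; free=2−2=0
SNF(R) diag = [3, 9] → torsion [3, 9]

Answer: M ≅ ℤ/3 ⊕ ℤ/9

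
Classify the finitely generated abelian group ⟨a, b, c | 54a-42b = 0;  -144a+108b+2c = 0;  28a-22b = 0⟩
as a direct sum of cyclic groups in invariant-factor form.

rank_ℚ(R)=3; free=3−3=0
SNF(R) diag = [2, 2, 6] → torsion [2, 2, 6]

Answer: M ≅ ℤ/2 ⊕ ℤ/2 ⊕ ℤ/6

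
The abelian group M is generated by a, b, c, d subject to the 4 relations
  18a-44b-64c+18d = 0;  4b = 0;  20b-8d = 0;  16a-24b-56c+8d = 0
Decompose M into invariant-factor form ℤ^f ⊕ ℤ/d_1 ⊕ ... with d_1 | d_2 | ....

Answer: M ≅ ℤ/2 ⊕ ℤ/4 ⊕ ℤ/8 ⊕ ℤ/8

Derivation:
rank_ℚ(R)=4; free=4−4=0
SNF(R) diag = [2, 4, 8, 8] → torsion [2, 4, 8, 8]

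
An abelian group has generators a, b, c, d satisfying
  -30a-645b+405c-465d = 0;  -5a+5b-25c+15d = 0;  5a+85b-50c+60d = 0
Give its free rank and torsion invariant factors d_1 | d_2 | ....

rank_ℚ(R)=3; free=4−3=1
SNF(R) diag = [5, 15, 45] → torsion [5, 15, 45]

Answer: M ≅ ℤ^1 ⊕ ℤ/5 ⊕ ℤ/15 ⊕ ℤ/45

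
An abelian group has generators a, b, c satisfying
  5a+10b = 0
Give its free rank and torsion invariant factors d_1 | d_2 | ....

Answer: M ≅ ℤ^2 ⊕ ℤ/5

Derivation:
rank_ℚ(R)=1; free=3−1=2
SNF(R) diag = [5] → torsion [5]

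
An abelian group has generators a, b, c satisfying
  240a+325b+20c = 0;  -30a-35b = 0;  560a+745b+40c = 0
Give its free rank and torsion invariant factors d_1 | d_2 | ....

rank_ℚ(R)=3; free=3−3=0
SNF(R) diag = [5, 10, 20] → torsion [5, 10, 20]

Answer: M ≅ ℤ/5 ⊕ ℤ/10 ⊕ ℤ/20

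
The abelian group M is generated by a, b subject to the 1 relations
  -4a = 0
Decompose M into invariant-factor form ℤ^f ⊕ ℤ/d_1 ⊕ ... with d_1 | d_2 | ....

rank_ℚ(R)=1; free=2−1=1
SNF(R) diag = [4] → torsion [4]

Answer: M ≅ ℤ^1 ⊕ ℤ/4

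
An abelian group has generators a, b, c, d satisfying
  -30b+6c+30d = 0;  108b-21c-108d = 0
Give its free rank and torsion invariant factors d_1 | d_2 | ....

rank_ℚ(R)=2; free=4−2=2
SNF(R) diag = [3, 6] → torsion [3, 6]

Answer: M ≅ ℤ^2 ⊕ ℤ/3 ⊕ ℤ/6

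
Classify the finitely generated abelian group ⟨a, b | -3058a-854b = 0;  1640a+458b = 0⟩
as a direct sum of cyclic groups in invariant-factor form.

rank_ℚ(R)=2; free=2−2=0
SNF(R) diag = [2, 2] → torsion [2, 2]

Answer: M ≅ ℤ/2 ⊕ ℤ/2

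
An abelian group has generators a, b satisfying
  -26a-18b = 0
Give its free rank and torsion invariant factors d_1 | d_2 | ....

Answer: M ≅ ℤ^1 ⊕ ℤ/2

Derivation:
rank_ℚ(R)=1; free=2−1=1
SNF(R) diag = [2] → torsion [2]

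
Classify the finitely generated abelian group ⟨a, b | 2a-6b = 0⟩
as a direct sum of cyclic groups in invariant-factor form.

rank_ℚ(R)=1; free=2−1=1
SNF(R) diag = [2] → torsion [2]

Answer: M ≅ ℤ^1 ⊕ ℤ/2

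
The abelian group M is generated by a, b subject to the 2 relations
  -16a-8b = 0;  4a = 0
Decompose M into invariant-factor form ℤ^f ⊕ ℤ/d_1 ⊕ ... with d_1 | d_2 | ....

Answer: M ≅ ℤ/4 ⊕ ℤ/8

Derivation:
rank_ℚ(R)=2; free=2−2=0
SNF(R) diag = [4, 8] → torsion [4, 8]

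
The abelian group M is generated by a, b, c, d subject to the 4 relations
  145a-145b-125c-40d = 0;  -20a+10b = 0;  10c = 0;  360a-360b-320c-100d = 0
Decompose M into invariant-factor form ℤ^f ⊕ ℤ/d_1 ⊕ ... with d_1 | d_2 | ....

rank_ℚ(R)=4; free=4−4=0
SNF(R) diag = [5, 10, 10, 20] → torsion [5, 10, 10, 20]

Answer: M ≅ ℤ/5 ⊕ ℤ/10 ⊕ ℤ/10 ⊕ ℤ/20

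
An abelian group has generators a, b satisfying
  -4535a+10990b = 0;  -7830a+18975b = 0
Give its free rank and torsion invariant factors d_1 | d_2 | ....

Answer: M ≅ ℤ/5 ⊕ ℤ/15

Derivation:
rank_ℚ(R)=2; free=2−2=0
SNF(R) diag = [5, 15] → torsion [5, 15]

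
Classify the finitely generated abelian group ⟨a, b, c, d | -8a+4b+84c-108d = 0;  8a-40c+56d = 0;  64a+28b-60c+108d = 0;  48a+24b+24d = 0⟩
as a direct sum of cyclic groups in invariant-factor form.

rank_ℚ(R)=4; free=4−4=0
SNF(R) diag = [4, 8, 24, 24] → torsion [4, 8, 24, 24]

Answer: M ≅ ℤ/4 ⊕ ℤ/8 ⊕ ℤ/24 ⊕ ℤ/24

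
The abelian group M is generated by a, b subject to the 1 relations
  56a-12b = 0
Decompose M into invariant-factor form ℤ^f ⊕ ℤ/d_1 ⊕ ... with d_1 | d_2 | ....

Answer: M ≅ ℤ^1 ⊕ ℤ/4

Derivation:
rank_ℚ(R)=1; free=2−1=1
SNF(R) diag = [4] → torsion [4]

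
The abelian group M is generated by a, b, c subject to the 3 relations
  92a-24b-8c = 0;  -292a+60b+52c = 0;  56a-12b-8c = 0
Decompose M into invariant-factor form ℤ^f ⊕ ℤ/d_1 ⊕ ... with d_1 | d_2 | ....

Answer: M ≅ ℤ/4 ⊕ ℤ/12 ⊕ ℤ/36

Derivation:
rank_ℚ(R)=3; free=3−3=0
SNF(R) diag = [4, 12, 36] → torsion [4, 12, 36]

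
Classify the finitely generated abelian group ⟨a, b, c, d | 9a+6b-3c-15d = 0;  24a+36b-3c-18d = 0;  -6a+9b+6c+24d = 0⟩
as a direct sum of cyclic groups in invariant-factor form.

rank_ℚ(R)=3; free=4−3=1
SNF(R) diag = [3, 3, 3] → torsion [3, 3, 3]

Answer: M ≅ ℤ^1 ⊕ ℤ/3 ⊕ ℤ/3 ⊕ ℤ/3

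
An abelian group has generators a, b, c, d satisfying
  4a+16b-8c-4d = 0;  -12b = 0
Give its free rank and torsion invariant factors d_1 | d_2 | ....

Answer: M ≅ ℤ^2 ⊕ ℤ/4 ⊕ ℤ/12

Derivation:
rank_ℚ(R)=2; free=4−2=2
SNF(R) diag = [4, 12] → torsion [4, 12]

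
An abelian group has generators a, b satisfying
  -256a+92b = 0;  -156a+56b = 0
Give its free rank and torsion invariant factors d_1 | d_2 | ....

Answer: M ≅ ℤ/4 ⊕ ℤ/4

Derivation:
rank_ℚ(R)=2; free=2−2=0
SNF(R) diag = [4, 4] → torsion [4, 4]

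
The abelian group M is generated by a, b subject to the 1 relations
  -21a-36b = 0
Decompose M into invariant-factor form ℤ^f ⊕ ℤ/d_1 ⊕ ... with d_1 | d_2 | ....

rank_ℚ(R)=1; free=2−1=1
SNF(R) diag = [3] → torsion [3]

Answer: M ≅ ℤ^1 ⊕ ℤ/3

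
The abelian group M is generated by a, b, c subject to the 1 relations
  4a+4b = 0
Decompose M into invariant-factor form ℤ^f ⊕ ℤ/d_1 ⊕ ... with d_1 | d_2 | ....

rank_ℚ(R)=1; free=3−1=2
SNF(R) diag = [4] → torsion [4]

Answer: M ≅ ℤ^2 ⊕ ℤ/4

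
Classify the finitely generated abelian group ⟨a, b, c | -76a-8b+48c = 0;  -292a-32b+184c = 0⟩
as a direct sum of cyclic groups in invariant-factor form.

Answer: M ≅ ℤ^1 ⊕ ℤ/4 ⊕ ℤ/8

Derivation:
rank_ℚ(R)=2; free=3−2=1
SNF(R) diag = [4, 8] → torsion [4, 8]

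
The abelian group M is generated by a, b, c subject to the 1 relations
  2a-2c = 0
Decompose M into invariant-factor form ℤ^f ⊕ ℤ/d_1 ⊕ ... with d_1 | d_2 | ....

rank_ℚ(R)=1; free=3−1=2
SNF(R) diag = [2] → torsion [2]

Answer: M ≅ ℤ^2 ⊕ ℤ/2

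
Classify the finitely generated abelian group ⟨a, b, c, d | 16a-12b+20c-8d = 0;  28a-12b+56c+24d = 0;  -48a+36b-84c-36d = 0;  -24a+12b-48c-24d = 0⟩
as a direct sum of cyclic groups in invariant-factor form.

rank_ℚ(R)=4; free=4−4=0
SNF(R) diag = [4, 4, 12, 12] → torsion [4, 4, 12, 12]

Answer: M ≅ ℤ/4 ⊕ ℤ/4 ⊕ ℤ/12 ⊕ ℤ/12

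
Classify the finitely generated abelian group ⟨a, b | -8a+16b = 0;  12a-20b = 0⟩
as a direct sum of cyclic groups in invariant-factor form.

rank_ℚ(R)=2; free=2−2=0
SNF(R) diag = [4, 8] → torsion [4, 8]

Answer: M ≅ ℤ/4 ⊕ ℤ/8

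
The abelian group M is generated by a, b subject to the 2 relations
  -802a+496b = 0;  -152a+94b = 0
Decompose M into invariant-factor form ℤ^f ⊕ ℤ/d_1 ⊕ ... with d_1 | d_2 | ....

rank_ℚ(R)=2; free=2−2=0
SNF(R) diag = [2, 2] → torsion [2, 2]

Answer: M ≅ ℤ/2 ⊕ ℤ/2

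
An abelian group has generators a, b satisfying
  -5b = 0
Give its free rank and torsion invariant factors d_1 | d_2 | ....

rank_ℚ(R)=1; free=2−1=1
SNF(R) diag = [5] → torsion [5]

Answer: M ≅ ℤ^1 ⊕ ℤ/5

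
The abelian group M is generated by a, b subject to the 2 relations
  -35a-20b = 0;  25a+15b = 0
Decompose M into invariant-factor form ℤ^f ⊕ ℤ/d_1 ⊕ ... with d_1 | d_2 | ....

Answer: M ≅ ℤ/5 ⊕ ℤ/5

Derivation:
rank_ℚ(R)=2; free=2−2=0
SNF(R) diag = [5, 5] → torsion [5, 5]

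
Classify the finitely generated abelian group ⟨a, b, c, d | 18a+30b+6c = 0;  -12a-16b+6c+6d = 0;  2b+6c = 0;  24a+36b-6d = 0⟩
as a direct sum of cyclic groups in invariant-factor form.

rank_ℚ(R)=4; free=4−4=0
SNF(R) diag = [2, 6, 6, 6] → torsion [2, 6, 6, 6]

Answer: M ≅ ℤ/2 ⊕ ℤ/6 ⊕ ℤ/6 ⊕ ℤ/6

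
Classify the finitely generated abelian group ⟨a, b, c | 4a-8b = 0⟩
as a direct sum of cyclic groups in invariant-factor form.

rank_ℚ(R)=1; free=3−1=2
SNF(R) diag = [4] → torsion [4]

Answer: M ≅ ℤ^2 ⊕ ℤ/4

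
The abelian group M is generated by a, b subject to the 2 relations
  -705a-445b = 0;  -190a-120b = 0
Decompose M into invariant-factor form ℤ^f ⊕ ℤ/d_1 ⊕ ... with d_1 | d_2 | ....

Answer: M ≅ ℤ/5 ⊕ ℤ/10

Derivation:
rank_ℚ(R)=2; free=2−2=0
SNF(R) diag = [5, 10] → torsion [5, 10]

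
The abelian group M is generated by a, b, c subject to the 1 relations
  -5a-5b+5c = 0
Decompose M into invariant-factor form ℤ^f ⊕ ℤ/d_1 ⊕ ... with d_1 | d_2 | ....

Answer: M ≅ ℤ^2 ⊕ ℤ/5

Derivation:
rank_ℚ(R)=1; free=3−1=2
SNF(R) diag = [5] → torsion [5]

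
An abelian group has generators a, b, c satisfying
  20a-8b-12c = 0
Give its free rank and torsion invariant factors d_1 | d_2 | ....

rank_ℚ(R)=1; free=3−1=2
SNF(R) diag = [4] → torsion [4]

Answer: M ≅ ℤ^2 ⊕ ℤ/4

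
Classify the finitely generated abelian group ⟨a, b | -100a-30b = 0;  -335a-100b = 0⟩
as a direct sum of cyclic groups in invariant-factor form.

Answer: M ≅ ℤ/5 ⊕ ℤ/10

Derivation:
rank_ℚ(R)=2; free=2−2=0
SNF(R) diag = [5, 10] → torsion [5, 10]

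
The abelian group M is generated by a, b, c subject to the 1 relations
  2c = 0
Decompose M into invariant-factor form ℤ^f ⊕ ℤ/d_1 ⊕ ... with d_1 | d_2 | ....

rank_ℚ(R)=1; free=3−1=2
SNF(R) diag = [2] → torsion [2]

Answer: M ≅ ℤ^2 ⊕ ℤ/2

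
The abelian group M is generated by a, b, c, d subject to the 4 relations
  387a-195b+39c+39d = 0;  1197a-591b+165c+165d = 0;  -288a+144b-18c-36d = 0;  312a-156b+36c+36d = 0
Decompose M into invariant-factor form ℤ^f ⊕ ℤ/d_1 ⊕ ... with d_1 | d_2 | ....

rank_ℚ(R)=4; free=4−4=0
SNF(R) diag = [3, 6, 18, 36] → torsion [3, 6, 18, 36]

Answer: M ≅ ℤ/3 ⊕ ℤ/6 ⊕ ℤ/18 ⊕ ℤ/36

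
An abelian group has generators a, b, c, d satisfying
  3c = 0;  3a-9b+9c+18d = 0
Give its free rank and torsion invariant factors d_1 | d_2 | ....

Answer: M ≅ ℤ^2 ⊕ ℤ/3 ⊕ ℤ/3

Derivation:
rank_ℚ(R)=2; free=4−2=2
SNF(R) diag = [3, 3] → torsion [3, 3]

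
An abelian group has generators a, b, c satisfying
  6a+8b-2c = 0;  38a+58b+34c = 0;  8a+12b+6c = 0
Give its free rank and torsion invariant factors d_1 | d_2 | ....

rank_ℚ(R)=3; free=3−3=0
SNF(R) diag = [2, 2, 2] → torsion [2, 2, 2]

Answer: M ≅ ℤ/2 ⊕ ℤ/2 ⊕ ℤ/2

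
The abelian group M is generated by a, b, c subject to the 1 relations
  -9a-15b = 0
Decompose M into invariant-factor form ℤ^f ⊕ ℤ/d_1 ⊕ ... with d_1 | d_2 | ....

rank_ℚ(R)=1; free=3−1=2
SNF(R) diag = [3] → torsion [3]

Answer: M ≅ ℤ^2 ⊕ ℤ/3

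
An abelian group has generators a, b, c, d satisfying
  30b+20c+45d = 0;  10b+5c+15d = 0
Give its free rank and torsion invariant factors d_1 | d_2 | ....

Answer: M ≅ ℤ^2 ⊕ ℤ/5 ⊕ ℤ/5

Derivation:
rank_ℚ(R)=2; free=4−2=2
SNF(R) diag = [5, 5] → torsion [5, 5]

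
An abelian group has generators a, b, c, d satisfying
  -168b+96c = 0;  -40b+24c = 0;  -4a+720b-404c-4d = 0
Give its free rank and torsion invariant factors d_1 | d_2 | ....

rank_ℚ(R)=3; free=4−3=1
SNF(R) diag = [4, 8, 24] → torsion [4, 8, 24]

Answer: M ≅ ℤ^1 ⊕ ℤ/4 ⊕ ℤ/8 ⊕ ℤ/24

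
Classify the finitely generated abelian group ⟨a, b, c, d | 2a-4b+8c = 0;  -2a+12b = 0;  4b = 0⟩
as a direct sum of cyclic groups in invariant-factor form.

Answer: M ≅ ℤ^1 ⊕ ℤ/2 ⊕ ℤ/4 ⊕ ℤ/8

Derivation:
rank_ℚ(R)=3; free=4−3=1
SNF(R) diag = [2, 4, 8] → torsion [2, 4, 8]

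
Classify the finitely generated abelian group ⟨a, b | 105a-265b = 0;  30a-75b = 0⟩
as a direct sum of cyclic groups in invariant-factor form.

Answer: M ≅ ℤ/5 ⊕ ℤ/15

Derivation:
rank_ℚ(R)=2; free=2−2=0
SNF(R) diag = [5, 15] → torsion [5, 15]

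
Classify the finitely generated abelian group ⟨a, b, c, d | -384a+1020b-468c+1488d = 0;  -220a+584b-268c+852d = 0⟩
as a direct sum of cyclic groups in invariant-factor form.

Answer: M ≅ ℤ^2 ⊕ ℤ/4 ⊕ ℤ/12

Derivation:
rank_ℚ(R)=2; free=4−2=2
SNF(R) diag = [4, 12] → torsion [4, 12]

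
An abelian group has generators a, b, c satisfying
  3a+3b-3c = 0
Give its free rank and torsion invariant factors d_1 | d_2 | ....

rank_ℚ(R)=1; free=3−1=2
SNF(R) diag = [3] → torsion [3]

Answer: M ≅ ℤ^2 ⊕ ℤ/3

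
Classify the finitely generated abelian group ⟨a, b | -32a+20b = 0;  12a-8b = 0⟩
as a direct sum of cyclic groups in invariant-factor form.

Answer: M ≅ ℤ/4 ⊕ ℤ/4

Derivation:
rank_ℚ(R)=2; free=2−2=0
SNF(R) diag = [4, 4] → torsion [4, 4]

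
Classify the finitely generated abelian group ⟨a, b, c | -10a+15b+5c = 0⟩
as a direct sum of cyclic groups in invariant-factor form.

rank_ℚ(R)=1; free=3−1=2
SNF(R) diag = [5] → torsion [5]

Answer: M ≅ ℤ^2 ⊕ ℤ/5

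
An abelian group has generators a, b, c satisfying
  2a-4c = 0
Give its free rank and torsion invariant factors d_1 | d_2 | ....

Answer: M ≅ ℤ^2 ⊕ ℤ/2

Derivation:
rank_ℚ(R)=1; free=3−1=2
SNF(R) diag = [2] → torsion [2]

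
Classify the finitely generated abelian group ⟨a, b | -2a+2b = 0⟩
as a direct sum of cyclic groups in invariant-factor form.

rank_ℚ(R)=1; free=2−1=1
SNF(R) diag = [2] → torsion [2]

Answer: M ≅ ℤ^1 ⊕ ℤ/2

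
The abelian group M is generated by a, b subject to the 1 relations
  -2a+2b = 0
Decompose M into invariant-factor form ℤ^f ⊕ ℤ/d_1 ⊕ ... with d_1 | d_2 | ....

Answer: M ≅ ℤ^1 ⊕ ℤ/2

Derivation:
rank_ℚ(R)=1; free=2−1=1
SNF(R) diag = [2] → torsion [2]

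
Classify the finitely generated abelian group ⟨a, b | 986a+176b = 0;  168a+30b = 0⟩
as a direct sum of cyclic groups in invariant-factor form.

Answer: M ≅ ℤ/2 ⊕ ℤ/6

Derivation:
rank_ℚ(R)=2; free=2−2=0
SNF(R) diag = [2, 6] → torsion [2, 6]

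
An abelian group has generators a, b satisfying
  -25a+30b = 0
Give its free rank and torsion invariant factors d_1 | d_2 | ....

rank_ℚ(R)=1; free=2−1=1
SNF(R) diag = [5] → torsion [5]

Answer: M ≅ ℤ^1 ⊕ ℤ/5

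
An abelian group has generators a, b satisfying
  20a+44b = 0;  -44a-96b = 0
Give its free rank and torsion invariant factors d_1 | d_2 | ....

Answer: M ≅ ℤ/4 ⊕ ℤ/4

Derivation:
rank_ℚ(R)=2; free=2−2=0
SNF(R) diag = [4, 4] → torsion [4, 4]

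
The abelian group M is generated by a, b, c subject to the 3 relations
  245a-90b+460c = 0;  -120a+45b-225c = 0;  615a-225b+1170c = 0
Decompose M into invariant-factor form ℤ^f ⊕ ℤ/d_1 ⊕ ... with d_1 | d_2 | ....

Answer: M ≅ ℤ/5 ⊕ ℤ/15 ⊕ ℤ/45

Derivation:
rank_ℚ(R)=3; free=3−3=0
SNF(R) diag = [5, 15, 45] → torsion [5, 15, 45]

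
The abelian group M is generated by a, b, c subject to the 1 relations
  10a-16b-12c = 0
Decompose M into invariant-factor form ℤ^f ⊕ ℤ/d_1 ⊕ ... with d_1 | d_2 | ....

Answer: M ≅ ℤ^2 ⊕ ℤ/2

Derivation:
rank_ℚ(R)=1; free=3−1=2
SNF(R) diag = [2] → torsion [2]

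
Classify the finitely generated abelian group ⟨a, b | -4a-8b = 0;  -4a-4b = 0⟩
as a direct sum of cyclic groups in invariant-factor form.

rank_ℚ(R)=2; free=2−2=0
SNF(R) diag = [4, 4] → torsion [4, 4]

Answer: M ≅ ℤ/4 ⊕ ℤ/4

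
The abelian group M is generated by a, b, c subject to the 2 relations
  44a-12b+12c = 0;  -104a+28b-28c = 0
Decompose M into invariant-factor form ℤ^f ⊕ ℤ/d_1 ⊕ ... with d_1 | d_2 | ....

rank_ℚ(R)=2; free=3−2=1
SNF(R) diag = [4, 4] → torsion [4, 4]

Answer: M ≅ ℤ^1 ⊕ ℤ/4 ⊕ ℤ/4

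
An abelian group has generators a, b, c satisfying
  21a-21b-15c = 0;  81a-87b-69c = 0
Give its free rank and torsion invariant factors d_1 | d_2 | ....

rank_ℚ(R)=2; free=3−2=1
SNF(R) diag = [3, 6] → torsion [3, 6]

Answer: M ≅ ℤ^1 ⊕ ℤ/3 ⊕ ℤ/6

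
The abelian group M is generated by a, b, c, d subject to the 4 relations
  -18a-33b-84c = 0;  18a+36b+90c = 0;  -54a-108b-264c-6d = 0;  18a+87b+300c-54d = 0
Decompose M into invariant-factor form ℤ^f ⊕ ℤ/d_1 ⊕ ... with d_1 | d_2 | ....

rank_ℚ(R)=4; free=4−4=0
SNF(R) diag = [3, 6, 18, 54] → torsion [3, 6, 18, 54]

Answer: M ≅ ℤ/3 ⊕ ℤ/6 ⊕ ℤ/18 ⊕ ℤ/54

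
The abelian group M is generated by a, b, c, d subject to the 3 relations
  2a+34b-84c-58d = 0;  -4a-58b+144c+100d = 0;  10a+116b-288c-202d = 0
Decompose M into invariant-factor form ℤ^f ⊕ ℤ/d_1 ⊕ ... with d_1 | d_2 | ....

Answer: M ≅ ℤ^1 ⊕ ℤ/2 ⊕ ℤ/2 ⊕ ℤ/4

Derivation:
rank_ℚ(R)=3; free=4−3=1
SNF(R) diag = [2, 2, 4] → torsion [2, 2, 4]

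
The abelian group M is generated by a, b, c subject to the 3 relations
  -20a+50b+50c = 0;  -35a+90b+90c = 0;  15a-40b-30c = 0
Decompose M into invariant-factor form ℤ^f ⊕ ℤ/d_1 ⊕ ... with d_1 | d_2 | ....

Answer: M ≅ ℤ/5 ⊕ ℤ/10 ⊕ ℤ/10

Derivation:
rank_ℚ(R)=3; free=3−3=0
SNF(R) diag = [5, 10, 10] → torsion [5, 10, 10]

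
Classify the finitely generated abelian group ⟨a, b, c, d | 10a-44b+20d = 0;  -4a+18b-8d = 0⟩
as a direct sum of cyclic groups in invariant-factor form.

rank_ℚ(R)=2; free=4−2=2
SNF(R) diag = [2, 2] → torsion [2, 2]

Answer: M ≅ ℤ^2 ⊕ ℤ/2 ⊕ ℤ/2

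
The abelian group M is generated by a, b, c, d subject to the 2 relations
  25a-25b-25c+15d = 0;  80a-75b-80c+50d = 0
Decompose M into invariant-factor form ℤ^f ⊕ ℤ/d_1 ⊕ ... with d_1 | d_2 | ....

Answer: M ≅ ℤ^2 ⊕ ℤ/5 ⊕ ℤ/5

Derivation:
rank_ℚ(R)=2; free=4−2=2
SNF(R) diag = [5, 5] → torsion [5, 5]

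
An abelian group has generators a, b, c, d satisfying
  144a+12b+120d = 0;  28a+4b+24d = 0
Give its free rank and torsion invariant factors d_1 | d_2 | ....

Answer: M ≅ ℤ^2 ⊕ ℤ/4 ⊕ ℤ/12

Derivation:
rank_ℚ(R)=2; free=4−2=2
SNF(R) diag = [4, 12] → torsion [4, 12]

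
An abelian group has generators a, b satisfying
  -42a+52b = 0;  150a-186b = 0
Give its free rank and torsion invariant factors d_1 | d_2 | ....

Answer: M ≅ ℤ/2 ⊕ ℤ/6

Derivation:
rank_ℚ(R)=2; free=2−2=0
SNF(R) diag = [2, 6] → torsion [2, 6]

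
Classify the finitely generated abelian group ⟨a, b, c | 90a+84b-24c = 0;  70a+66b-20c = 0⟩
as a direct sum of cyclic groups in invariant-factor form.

Answer: M ≅ ℤ^1 ⊕ ℤ/2 ⊕ ℤ/6

Derivation:
rank_ℚ(R)=2; free=3−2=1
SNF(R) diag = [2, 6] → torsion [2, 6]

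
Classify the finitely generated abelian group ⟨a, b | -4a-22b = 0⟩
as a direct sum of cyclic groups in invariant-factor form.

Answer: M ≅ ℤ^1 ⊕ ℤ/2

Derivation:
rank_ℚ(R)=1; free=2−1=1
SNF(R) diag = [2] → torsion [2]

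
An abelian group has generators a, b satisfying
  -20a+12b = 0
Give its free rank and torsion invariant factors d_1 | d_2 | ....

Answer: M ≅ ℤ^1 ⊕ ℤ/4

Derivation:
rank_ℚ(R)=1; free=2−1=1
SNF(R) diag = [4] → torsion [4]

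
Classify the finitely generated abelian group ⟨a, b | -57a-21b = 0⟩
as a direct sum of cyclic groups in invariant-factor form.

Answer: M ≅ ℤ^1 ⊕ ℤ/3

Derivation:
rank_ℚ(R)=1; free=2−1=1
SNF(R) diag = [3] → torsion [3]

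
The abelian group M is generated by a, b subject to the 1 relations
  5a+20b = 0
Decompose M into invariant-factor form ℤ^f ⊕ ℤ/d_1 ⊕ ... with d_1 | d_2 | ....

Answer: M ≅ ℤ^1 ⊕ ℤ/5

Derivation:
rank_ℚ(R)=1; free=2−1=1
SNF(R) diag = [5] → torsion [5]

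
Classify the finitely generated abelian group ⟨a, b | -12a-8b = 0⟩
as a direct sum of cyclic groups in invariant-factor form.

Answer: M ≅ ℤ^1 ⊕ ℤ/4

Derivation:
rank_ℚ(R)=1; free=2−1=1
SNF(R) diag = [4] → torsion [4]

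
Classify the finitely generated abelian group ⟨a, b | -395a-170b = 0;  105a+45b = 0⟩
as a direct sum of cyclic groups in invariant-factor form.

rank_ℚ(R)=2; free=2−2=0
SNF(R) diag = [5, 15] → torsion [5, 15]

Answer: M ≅ ℤ/5 ⊕ ℤ/15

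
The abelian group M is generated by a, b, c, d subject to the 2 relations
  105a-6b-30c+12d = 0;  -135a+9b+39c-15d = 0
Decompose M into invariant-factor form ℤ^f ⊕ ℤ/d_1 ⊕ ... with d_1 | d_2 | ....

rank_ℚ(R)=2; free=4−2=2
SNF(R) diag = [3, 3] → torsion [3, 3]

Answer: M ≅ ℤ^2 ⊕ ℤ/3 ⊕ ℤ/3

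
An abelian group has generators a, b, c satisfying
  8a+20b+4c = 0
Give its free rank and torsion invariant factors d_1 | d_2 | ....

Answer: M ≅ ℤ^2 ⊕ ℤ/4

Derivation:
rank_ℚ(R)=1; free=3−1=2
SNF(R) diag = [4] → torsion [4]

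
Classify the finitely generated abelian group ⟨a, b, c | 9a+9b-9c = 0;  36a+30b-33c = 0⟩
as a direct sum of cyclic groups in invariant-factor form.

rank_ℚ(R)=2; free=3−2=1
SNF(R) diag = [3, 9] → torsion [3, 9]

Answer: M ≅ ℤ^1 ⊕ ℤ/3 ⊕ ℤ/9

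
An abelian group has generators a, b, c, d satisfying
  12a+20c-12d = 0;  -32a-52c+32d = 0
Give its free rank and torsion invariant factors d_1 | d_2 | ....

rank_ℚ(R)=2; free=4−2=2
SNF(R) diag = [4, 4] → torsion [4, 4]

Answer: M ≅ ℤ^2 ⊕ ℤ/4 ⊕ ℤ/4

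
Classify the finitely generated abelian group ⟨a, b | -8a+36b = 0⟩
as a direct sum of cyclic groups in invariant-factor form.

rank_ℚ(R)=1; free=2−1=1
SNF(R) diag = [4] → torsion [4]

Answer: M ≅ ℤ^1 ⊕ ℤ/4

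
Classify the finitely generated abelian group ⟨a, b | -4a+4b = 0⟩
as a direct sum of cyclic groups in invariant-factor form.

Answer: M ≅ ℤ^1 ⊕ ℤ/4

Derivation:
rank_ℚ(R)=1; free=2−1=1
SNF(R) diag = [4] → torsion [4]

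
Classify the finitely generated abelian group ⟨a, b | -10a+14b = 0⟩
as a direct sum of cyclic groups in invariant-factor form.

Answer: M ≅ ℤ^1 ⊕ ℤ/2

Derivation:
rank_ℚ(R)=1; free=2−1=1
SNF(R) diag = [2] → torsion [2]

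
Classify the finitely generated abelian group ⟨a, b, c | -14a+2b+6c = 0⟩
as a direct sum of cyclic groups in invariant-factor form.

Answer: M ≅ ℤ^2 ⊕ ℤ/2

Derivation:
rank_ℚ(R)=1; free=3−1=2
SNF(R) diag = [2] → torsion [2]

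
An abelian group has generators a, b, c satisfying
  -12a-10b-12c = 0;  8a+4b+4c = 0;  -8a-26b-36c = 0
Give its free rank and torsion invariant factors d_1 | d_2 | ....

Answer: M ≅ ℤ/2 ⊕ ℤ/4 ⊕ ℤ/4

Derivation:
rank_ℚ(R)=3; free=3−3=0
SNF(R) diag = [2, 4, 4] → torsion [2, 4, 4]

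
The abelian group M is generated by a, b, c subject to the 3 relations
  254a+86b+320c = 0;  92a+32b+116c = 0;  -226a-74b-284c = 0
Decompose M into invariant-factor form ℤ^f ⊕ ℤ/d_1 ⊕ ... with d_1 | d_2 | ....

Answer: M ≅ ℤ/2 ⊕ ℤ/4 ⊕ ℤ/12

Derivation:
rank_ℚ(R)=3; free=3−3=0
SNF(R) diag = [2, 4, 12] → torsion [2, 4, 12]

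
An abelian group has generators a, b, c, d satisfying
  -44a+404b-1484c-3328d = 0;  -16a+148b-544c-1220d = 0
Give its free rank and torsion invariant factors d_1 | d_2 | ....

rank_ℚ(R)=2; free=4−2=2
SNF(R) diag = [4, 12] → torsion [4, 12]

Answer: M ≅ ℤ^2 ⊕ ℤ/4 ⊕ ℤ/12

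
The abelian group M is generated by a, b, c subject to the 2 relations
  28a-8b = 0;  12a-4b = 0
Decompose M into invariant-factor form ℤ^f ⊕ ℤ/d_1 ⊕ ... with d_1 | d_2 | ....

rank_ℚ(R)=2; free=3−2=1
SNF(R) diag = [4, 4] → torsion [4, 4]

Answer: M ≅ ℤ^1 ⊕ ℤ/4 ⊕ ℤ/4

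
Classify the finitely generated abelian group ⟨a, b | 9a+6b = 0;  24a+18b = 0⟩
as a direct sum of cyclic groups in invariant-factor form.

Answer: M ≅ ℤ/3 ⊕ ℤ/6

Derivation:
rank_ℚ(R)=2; free=2−2=0
SNF(R) diag = [3, 6] → torsion [3, 6]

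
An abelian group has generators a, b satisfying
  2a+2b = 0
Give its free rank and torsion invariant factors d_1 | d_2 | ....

Answer: M ≅ ℤ^1 ⊕ ℤ/2

Derivation:
rank_ℚ(R)=1; free=2−1=1
SNF(R) diag = [2] → torsion [2]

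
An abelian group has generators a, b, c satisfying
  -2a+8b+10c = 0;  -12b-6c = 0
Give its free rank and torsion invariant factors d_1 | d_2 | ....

Answer: M ≅ ℤ^1 ⊕ ℤ/2 ⊕ ℤ/6

Derivation:
rank_ℚ(R)=2; free=3−2=1
SNF(R) diag = [2, 6] → torsion [2, 6]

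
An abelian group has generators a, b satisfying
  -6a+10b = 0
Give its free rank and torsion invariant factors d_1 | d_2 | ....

rank_ℚ(R)=1; free=2−1=1
SNF(R) diag = [2] → torsion [2]

Answer: M ≅ ℤ^1 ⊕ ℤ/2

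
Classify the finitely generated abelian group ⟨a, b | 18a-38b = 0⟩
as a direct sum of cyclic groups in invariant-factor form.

Answer: M ≅ ℤ^1 ⊕ ℤ/2

Derivation:
rank_ℚ(R)=1; free=2−1=1
SNF(R) diag = [2] → torsion [2]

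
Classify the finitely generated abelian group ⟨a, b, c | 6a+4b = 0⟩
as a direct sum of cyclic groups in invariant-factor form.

Answer: M ≅ ℤ^2 ⊕ ℤ/2

Derivation:
rank_ℚ(R)=1; free=3−1=2
SNF(R) diag = [2] → torsion [2]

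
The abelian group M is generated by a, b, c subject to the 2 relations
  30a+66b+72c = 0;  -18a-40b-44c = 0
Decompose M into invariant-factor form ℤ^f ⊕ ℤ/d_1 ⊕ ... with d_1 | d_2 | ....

Answer: M ≅ ℤ^1 ⊕ ℤ/2 ⊕ ℤ/6

Derivation:
rank_ℚ(R)=2; free=3−2=1
SNF(R) diag = [2, 6] → torsion [2, 6]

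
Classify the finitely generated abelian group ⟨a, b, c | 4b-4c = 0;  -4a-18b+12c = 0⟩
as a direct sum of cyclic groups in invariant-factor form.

Answer: M ≅ ℤ^1 ⊕ ℤ/2 ⊕ ℤ/4

Derivation:
rank_ℚ(R)=2; free=3−2=1
SNF(R) diag = [2, 4] → torsion [2, 4]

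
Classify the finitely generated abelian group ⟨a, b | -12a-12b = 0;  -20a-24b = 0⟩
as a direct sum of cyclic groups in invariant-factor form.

Answer: M ≅ ℤ/4 ⊕ ℤ/12

Derivation:
rank_ℚ(R)=2; free=2−2=0
SNF(R) diag = [4, 12] → torsion [4, 12]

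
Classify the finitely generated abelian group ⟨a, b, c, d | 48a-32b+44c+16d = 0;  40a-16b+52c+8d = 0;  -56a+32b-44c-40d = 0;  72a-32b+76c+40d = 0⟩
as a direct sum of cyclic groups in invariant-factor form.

rank_ℚ(R)=4; free=4−4=0
SNF(R) diag = [4, 8, 16, 48] → torsion [4, 8, 16, 48]

Answer: M ≅ ℤ/4 ⊕ ℤ/8 ⊕ ℤ/16 ⊕ ℤ/48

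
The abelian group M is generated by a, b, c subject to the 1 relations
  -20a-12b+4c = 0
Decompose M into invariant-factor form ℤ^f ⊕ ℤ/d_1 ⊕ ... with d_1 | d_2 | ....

rank_ℚ(R)=1; free=3−1=2
SNF(R) diag = [4] → torsion [4]

Answer: M ≅ ℤ^2 ⊕ ℤ/4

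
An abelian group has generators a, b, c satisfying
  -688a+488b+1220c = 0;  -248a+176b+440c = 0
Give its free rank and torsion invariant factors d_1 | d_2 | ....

Answer: M ≅ ℤ^1 ⊕ ℤ/4 ⊕ ℤ/8

Derivation:
rank_ℚ(R)=2; free=3−2=1
SNF(R) diag = [4, 8] → torsion [4, 8]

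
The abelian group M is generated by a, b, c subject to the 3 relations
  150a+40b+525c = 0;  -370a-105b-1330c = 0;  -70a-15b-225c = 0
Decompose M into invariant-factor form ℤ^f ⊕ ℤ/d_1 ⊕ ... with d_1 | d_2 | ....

rank_ℚ(R)=3; free=3−3=0
SNF(R) diag = [5, 5, 10] → torsion [5, 5, 10]

Answer: M ≅ ℤ/5 ⊕ ℤ/5 ⊕ ℤ/10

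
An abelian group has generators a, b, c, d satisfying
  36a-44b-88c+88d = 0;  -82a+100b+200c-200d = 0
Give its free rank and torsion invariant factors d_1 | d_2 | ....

Answer: M ≅ ℤ^2 ⊕ ℤ/2 ⊕ ℤ/4

Derivation:
rank_ℚ(R)=2; free=4−2=2
SNF(R) diag = [2, 4] → torsion [2, 4]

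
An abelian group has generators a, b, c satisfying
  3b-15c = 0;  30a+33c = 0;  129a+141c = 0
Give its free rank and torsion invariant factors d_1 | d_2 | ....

Answer: M ≅ ℤ/3 ⊕ ℤ/3 ⊕ ℤ/9

Derivation:
rank_ℚ(R)=3; free=3−3=0
SNF(R) diag = [3, 3, 9] → torsion [3, 3, 9]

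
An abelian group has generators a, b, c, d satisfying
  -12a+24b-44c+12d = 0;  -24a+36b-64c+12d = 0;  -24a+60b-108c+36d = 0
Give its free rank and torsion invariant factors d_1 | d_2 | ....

rank_ℚ(R)=3; free=4−3=1
SNF(R) diag = [4, 12, 12] → torsion [4, 12, 12]

Answer: M ≅ ℤ^1 ⊕ ℤ/4 ⊕ ℤ/12 ⊕ ℤ/12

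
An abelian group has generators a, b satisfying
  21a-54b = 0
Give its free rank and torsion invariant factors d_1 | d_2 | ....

Answer: M ≅ ℤ^1 ⊕ ℤ/3

Derivation:
rank_ℚ(R)=1; free=2−1=1
SNF(R) diag = [3] → torsion [3]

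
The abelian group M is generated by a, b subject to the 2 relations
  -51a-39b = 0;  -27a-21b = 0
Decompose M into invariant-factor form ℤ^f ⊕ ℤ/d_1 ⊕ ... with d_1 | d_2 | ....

rank_ℚ(R)=2; free=2−2=0
SNF(R) diag = [3, 6] → torsion [3, 6]

Answer: M ≅ ℤ/3 ⊕ ℤ/6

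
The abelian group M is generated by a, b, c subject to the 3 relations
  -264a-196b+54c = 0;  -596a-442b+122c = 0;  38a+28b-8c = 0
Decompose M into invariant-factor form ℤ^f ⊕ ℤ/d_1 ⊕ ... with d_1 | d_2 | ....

rank_ℚ(R)=3; free=3−3=0
SNF(R) diag = [2, 2, 6] → torsion [2, 2, 6]

Answer: M ≅ ℤ/2 ⊕ ℤ/2 ⊕ ℤ/6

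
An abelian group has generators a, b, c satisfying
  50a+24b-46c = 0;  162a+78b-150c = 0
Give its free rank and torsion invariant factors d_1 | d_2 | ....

Answer: M ≅ ℤ^1 ⊕ ℤ/2 ⊕ ℤ/6

Derivation:
rank_ℚ(R)=2; free=3−2=1
SNF(R) diag = [2, 6] → torsion [2, 6]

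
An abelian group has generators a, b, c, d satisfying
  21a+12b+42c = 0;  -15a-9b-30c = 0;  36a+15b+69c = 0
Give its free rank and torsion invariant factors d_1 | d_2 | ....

Answer: M ≅ ℤ^1 ⊕ ℤ/3 ⊕ ℤ/3 ⊕ ℤ/3

Derivation:
rank_ℚ(R)=3; free=4−3=1
SNF(R) diag = [3, 3, 3] → torsion [3, 3, 3]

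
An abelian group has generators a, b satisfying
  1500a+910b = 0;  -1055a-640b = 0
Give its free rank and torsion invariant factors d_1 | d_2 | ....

Answer: M ≅ ℤ/5 ⊕ ℤ/10

Derivation:
rank_ℚ(R)=2; free=2−2=0
SNF(R) diag = [5, 10] → torsion [5, 10]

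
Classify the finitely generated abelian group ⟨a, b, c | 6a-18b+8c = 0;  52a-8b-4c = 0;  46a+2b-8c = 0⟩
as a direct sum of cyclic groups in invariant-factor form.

rank_ℚ(R)=3; free=3−3=0
SNF(R) diag = [2, 4, 4] → torsion [2, 4, 4]

Answer: M ≅ ℤ/2 ⊕ ℤ/4 ⊕ ℤ/4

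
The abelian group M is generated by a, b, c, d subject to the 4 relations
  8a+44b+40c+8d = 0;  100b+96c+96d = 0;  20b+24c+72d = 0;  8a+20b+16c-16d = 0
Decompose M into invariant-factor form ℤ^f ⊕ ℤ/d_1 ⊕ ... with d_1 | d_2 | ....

rank_ℚ(R)=4; free=4−4=0
SNF(R) diag = [4, 8, 24, 48] → torsion [4, 8, 24, 48]

Answer: M ≅ ℤ/4 ⊕ ℤ/8 ⊕ ℤ/24 ⊕ ℤ/48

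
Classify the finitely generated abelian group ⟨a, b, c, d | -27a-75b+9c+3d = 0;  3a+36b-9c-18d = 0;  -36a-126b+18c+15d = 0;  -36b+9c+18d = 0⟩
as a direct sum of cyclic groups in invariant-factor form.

Answer: M ≅ ℤ/3 ⊕ ℤ/3 ⊕ ℤ/3 ⊕ ℤ/9

Derivation:
rank_ℚ(R)=4; free=4−4=0
SNF(R) diag = [3, 3, 3, 9] → torsion [3, 3, 3, 9]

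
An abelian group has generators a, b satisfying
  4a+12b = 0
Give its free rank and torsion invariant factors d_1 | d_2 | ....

Answer: M ≅ ℤ^1 ⊕ ℤ/4

Derivation:
rank_ℚ(R)=1; free=2−1=1
SNF(R) diag = [4] → torsion [4]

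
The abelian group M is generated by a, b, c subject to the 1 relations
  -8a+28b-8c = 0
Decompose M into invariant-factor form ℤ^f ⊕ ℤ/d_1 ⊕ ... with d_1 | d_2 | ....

Answer: M ≅ ℤ^2 ⊕ ℤ/4

Derivation:
rank_ℚ(R)=1; free=3−1=2
SNF(R) diag = [4] → torsion [4]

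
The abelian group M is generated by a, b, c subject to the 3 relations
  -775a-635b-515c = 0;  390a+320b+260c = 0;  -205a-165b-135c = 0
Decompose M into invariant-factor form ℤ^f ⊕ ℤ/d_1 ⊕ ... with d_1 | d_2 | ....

rank_ℚ(R)=3; free=3−3=0
SNF(R) diag = [5, 10, 30] → torsion [5, 10, 30]

Answer: M ≅ ℤ/5 ⊕ ℤ/10 ⊕ ℤ/30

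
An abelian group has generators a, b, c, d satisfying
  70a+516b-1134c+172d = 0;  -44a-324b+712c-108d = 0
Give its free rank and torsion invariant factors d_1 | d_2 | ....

Answer: M ≅ ℤ^2 ⊕ ℤ/2 ⊕ ℤ/4

Derivation:
rank_ℚ(R)=2; free=4−2=2
SNF(R) diag = [2, 4] → torsion [2, 4]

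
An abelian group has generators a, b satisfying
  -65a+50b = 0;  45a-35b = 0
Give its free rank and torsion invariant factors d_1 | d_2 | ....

Answer: M ≅ ℤ/5 ⊕ ℤ/5

Derivation:
rank_ℚ(R)=2; free=2−2=0
SNF(R) diag = [5, 5] → torsion [5, 5]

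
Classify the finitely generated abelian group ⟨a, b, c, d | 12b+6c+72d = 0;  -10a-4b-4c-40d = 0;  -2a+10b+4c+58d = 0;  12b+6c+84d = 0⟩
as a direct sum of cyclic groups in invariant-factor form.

Answer: M ≅ ℤ/2 ⊕ ℤ/6 ⊕ ℤ/6 ⊕ ℤ/12

Derivation:
rank_ℚ(R)=4; free=4−4=0
SNF(R) diag = [2, 6, 6, 12] → torsion [2, 6, 6, 12]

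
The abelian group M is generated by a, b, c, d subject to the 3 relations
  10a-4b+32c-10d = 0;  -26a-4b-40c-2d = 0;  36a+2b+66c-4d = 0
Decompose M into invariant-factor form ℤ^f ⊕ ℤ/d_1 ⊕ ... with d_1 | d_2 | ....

rank_ℚ(R)=3; free=4−3=1
SNF(R) diag = [2, 2, 4] → torsion [2, 2, 4]

Answer: M ≅ ℤ^1 ⊕ ℤ/2 ⊕ ℤ/2 ⊕ ℤ/4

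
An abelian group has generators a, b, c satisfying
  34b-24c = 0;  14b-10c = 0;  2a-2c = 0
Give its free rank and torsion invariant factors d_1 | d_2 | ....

Answer: M ≅ ℤ/2 ⊕ ℤ/2 ⊕ ℤ/2

Derivation:
rank_ℚ(R)=3; free=3−3=0
SNF(R) diag = [2, 2, 2] → torsion [2, 2, 2]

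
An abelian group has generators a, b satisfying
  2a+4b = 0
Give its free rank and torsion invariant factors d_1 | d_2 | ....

Answer: M ≅ ℤ^1 ⊕ ℤ/2

Derivation:
rank_ℚ(R)=1; free=2−1=1
SNF(R) diag = [2] → torsion [2]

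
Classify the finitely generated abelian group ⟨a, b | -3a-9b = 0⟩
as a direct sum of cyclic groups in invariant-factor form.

rank_ℚ(R)=1; free=2−1=1
SNF(R) diag = [3] → torsion [3]

Answer: M ≅ ℤ^1 ⊕ ℤ/3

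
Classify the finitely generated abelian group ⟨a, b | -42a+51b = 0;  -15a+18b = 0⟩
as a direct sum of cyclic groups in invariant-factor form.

rank_ℚ(R)=2; free=2−2=0
SNF(R) diag = [3, 3] → torsion [3, 3]

Answer: M ≅ ℤ/3 ⊕ ℤ/3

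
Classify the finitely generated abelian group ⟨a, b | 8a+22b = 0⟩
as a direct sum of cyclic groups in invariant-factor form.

Answer: M ≅ ℤ^1 ⊕ ℤ/2

Derivation:
rank_ℚ(R)=1; free=2−1=1
SNF(R) diag = [2] → torsion [2]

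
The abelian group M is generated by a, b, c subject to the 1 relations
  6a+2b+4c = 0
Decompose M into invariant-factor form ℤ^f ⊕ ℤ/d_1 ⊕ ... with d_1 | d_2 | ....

rank_ℚ(R)=1; free=3−1=2
SNF(R) diag = [2] → torsion [2]

Answer: M ≅ ℤ^2 ⊕ ℤ/2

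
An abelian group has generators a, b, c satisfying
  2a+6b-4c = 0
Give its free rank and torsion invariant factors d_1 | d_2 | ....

Answer: M ≅ ℤ^2 ⊕ ℤ/2

Derivation:
rank_ℚ(R)=1; free=3−1=2
SNF(R) diag = [2] → torsion [2]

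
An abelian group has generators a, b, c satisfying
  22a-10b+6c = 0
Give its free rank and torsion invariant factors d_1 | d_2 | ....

rank_ℚ(R)=1; free=3−1=2
SNF(R) diag = [2] → torsion [2]

Answer: M ≅ ℤ^2 ⊕ ℤ/2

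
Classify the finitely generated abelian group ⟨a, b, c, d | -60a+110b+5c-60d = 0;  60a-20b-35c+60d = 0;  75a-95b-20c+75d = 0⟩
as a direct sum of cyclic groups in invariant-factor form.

Answer: M ≅ ℤ^1 ⊕ ℤ/5 ⊕ ℤ/15 ⊕ ℤ/30

Derivation:
rank_ℚ(R)=3; free=4−3=1
SNF(R) diag = [5, 15, 30] → torsion [5, 15, 30]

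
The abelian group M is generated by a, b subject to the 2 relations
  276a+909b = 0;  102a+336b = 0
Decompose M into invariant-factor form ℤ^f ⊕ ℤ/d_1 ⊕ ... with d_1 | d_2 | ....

Answer: M ≅ ℤ/3 ⊕ ℤ/6

Derivation:
rank_ℚ(R)=2; free=2−2=0
SNF(R) diag = [3, 6] → torsion [3, 6]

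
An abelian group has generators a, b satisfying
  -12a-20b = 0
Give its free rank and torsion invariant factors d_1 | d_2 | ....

Answer: M ≅ ℤ^1 ⊕ ℤ/4

Derivation:
rank_ℚ(R)=1; free=2−1=1
SNF(R) diag = [4] → torsion [4]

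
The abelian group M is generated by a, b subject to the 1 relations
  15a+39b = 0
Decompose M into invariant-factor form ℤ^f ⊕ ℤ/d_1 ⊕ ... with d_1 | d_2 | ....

rank_ℚ(R)=1; free=2−1=1
SNF(R) diag = [3] → torsion [3]

Answer: M ≅ ℤ^1 ⊕ ℤ/3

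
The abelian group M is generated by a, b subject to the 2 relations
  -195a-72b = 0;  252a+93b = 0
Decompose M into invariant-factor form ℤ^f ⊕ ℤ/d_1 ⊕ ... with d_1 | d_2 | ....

Answer: M ≅ ℤ/3 ⊕ ℤ/3

Derivation:
rank_ℚ(R)=2; free=2−2=0
SNF(R) diag = [3, 3] → torsion [3, 3]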